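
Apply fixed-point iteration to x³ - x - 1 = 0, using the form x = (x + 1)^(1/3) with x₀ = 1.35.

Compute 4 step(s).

Equation: x³ - x - 1 = 0
Fixed-point form: x = (x + 1)^(1/3)
x₀ = 1.35

x_1 = g(1.350000) = 1.329503
x_2 = g(1.329503) = 1.325626
x_3 = g(1.325626) = 1.324890
x_4 = g(1.324890) = 1.324751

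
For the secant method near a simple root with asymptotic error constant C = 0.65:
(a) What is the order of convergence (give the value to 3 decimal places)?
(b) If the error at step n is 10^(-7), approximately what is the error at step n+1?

(a) Secant method has superlinear convergence with order φ = (1+√5)/2 ≈ 1.618.
    This means |e_{n+1}| ≈ C|e_n|^1.618.

(b) With |e_n| = 10^(-7) and C = 0.65:
    |e_{n+1}| ≈ 0.65 × (10^(-7))^1.618 = 0.65 × 10^(-11.33)

(a) ≈ 1.618 (golden ratio); (b) |e_{n+1}| ≈ 3.067e-12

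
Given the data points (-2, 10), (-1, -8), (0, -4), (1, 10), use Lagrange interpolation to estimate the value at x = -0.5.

Lagrange interpolation formula:
P(x) = Σ yᵢ × Lᵢ(x)
where Lᵢ(x) = Π_{j≠i} (x - xⱼ)/(xᵢ - xⱼ)

L_0(-0.5) = (-0.5 - (-1))/(-2 - (-1)) × (-0.5 - 0)/(-2 - 0) × (-0.5 - 1)/(-2 - 1) = -0.062500
L_1(-0.5) = (-0.5 - (-2))/(-1 - (-2)) × (-0.5 - 0)/(-1 - 0) × (-0.5 - 1)/(-1 - 1) = 0.562500
L_2(-0.5) = (-0.5 - (-2))/(0 - (-2)) × (-0.5 - (-1))/(0 - (-1)) × (-0.5 - 1)/(0 - 1) = 0.562500
L_3(-0.5) = (-0.5 - (-2))/(1 - (-2)) × (-0.5 - (-1))/(1 - (-1)) × (-0.5 - 0)/(1 - 0) = -0.062500

P(-0.5) = 10×L_0(-0.5) + (-8)×L_1(-0.5) + (-4)×L_2(-0.5) + 10×L_3(-0.5)
P(-0.5) = -8.000000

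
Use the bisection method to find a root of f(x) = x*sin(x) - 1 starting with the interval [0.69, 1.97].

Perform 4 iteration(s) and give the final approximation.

f(x) = x*sin(x) - 1
Initial interval: [0.69, 1.97]

Iteration 1:
  c_1 = (0.690000 + 1.970000)/2 = 1.330000
  f(c_1) = f(1.330000) = 0.291627
  f(a) × f(c) < 0, new interval: [0.690000, 1.330000]
Iteration 2:
  c_2 = (0.690000 + 1.330000)/2 = 1.010000
  f(c_2) = f(1.010000) = -0.144700
  f(a) × f(c) ≥ 0, new interval: [1.010000, 1.330000]
Iteration 3:
  c_3 = (1.010000 + 1.330000)/2 = 1.170000
  f(c_3) = f(1.170000) = 0.077278
  f(a) × f(c) < 0, new interval: [1.010000, 1.170000]
Iteration 4:
  c_4 = (1.010000 + 1.170000)/2 = 1.090000
  f(c_4) = f(1.090000) = -0.033577
  f(a) × f(c) ≥ 0, new interval: [1.090000, 1.170000]

After 4 iteration(s), the approximation is c_4 = 1.090000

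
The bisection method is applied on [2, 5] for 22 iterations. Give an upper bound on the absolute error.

Bisection error bound: |error| ≤ (b-a)/2^n
|error| ≤ (5 - 2)/2^22 = 3/2^22
|error| ≤ 0.0000007153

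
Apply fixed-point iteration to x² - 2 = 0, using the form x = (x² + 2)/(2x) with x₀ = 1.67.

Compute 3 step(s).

Equation: x² - 2 = 0
Fixed-point form: x = (x² + 2)/(2x)
x₀ = 1.67

x_1 = g(1.670000) = 1.433802
x_2 = g(1.433802) = 1.414347
x_3 = g(1.414347) = 1.414214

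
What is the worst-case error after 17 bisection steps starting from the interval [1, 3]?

Bisection error bound: |error| ≤ (b-a)/2^n
|error| ≤ (3 - 1)/2^17 = 2/2^17
|error| ≤ 0.0000152588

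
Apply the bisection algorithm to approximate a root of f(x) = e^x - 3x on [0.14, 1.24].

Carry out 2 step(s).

f(x) = e^x - 3x
Initial interval: [0.14, 1.24]

Iteration 1:
  c_1 = (0.140000 + 1.240000)/2 = 0.690000
  f(c_1) = f(0.690000) = -0.076284
  f(a) × f(c) < 0, new interval: [0.140000, 0.690000]
Iteration 2:
  c_2 = (0.140000 + 0.690000)/2 = 0.415000
  f(c_2) = f(0.415000) = 0.269371
  f(a) × f(c) ≥ 0, new interval: [0.415000, 0.690000]

After 2 iteration(s), the approximation is c_2 = 0.415000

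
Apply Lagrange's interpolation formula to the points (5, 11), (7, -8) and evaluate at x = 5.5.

Lagrange interpolation formula:
P(x) = Σ yᵢ × Lᵢ(x)
where Lᵢ(x) = Π_{j≠i} (x - xⱼ)/(xᵢ - xⱼ)

L_0(5.5) = (5.5 - 7)/(5 - 7) = 0.750000
L_1(5.5) = (5.5 - 5)/(7 - 5) = 0.250000

P(5.5) = 11×L_0(5.5) + (-8)×L_1(5.5)
P(5.5) = 6.250000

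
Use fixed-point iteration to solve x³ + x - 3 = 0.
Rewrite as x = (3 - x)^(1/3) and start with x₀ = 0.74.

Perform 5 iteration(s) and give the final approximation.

Equation: x³ + x - 3 = 0
Fixed-point form: x = (3 - x)^(1/3)
x₀ = 0.74

x_1 = g(0.740000) = 1.312309
x_2 = g(1.312309) = 1.190596
x_3 = g(1.190596) = 1.218555
x_4 = g(1.218555) = 1.212246
x_5 = g(1.212246) = 1.213675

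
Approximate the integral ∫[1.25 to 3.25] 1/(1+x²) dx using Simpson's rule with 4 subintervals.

f(x) = 1/(1+x²)
a = 1.25, b = 3.25, n = 4
h = (b - a)/n = 0.500000

Simpson's rule: (h/3)[f(x₀) + 4f(x₁) + 2f(x₂) + ... + f(xₙ)]

x_0 = 1.2500, f(x_0) = 0.390244, coefficient = 1
x_1 = 1.7500, f(x_1) = 0.246154, coefficient = 4
x_2 = 2.2500, f(x_2) = 0.164948, coefficient = 2
x_3 = 2.7500, f(x_3) = 0.116788, coefficient = 4
x_4 = 3.2500, f(x_4) = 0.086486, coefficient = 1

I ≈ (0.500000/3) × 2.258396 = 0.376399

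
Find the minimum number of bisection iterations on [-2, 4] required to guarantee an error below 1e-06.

We need (b-a)/2^n ≤ 1e-06
(4 - (-2))/2^n ≤ 1e-06
6/2^n ≤ 1e-06
2^n ≥ 6000000
n ≥ log₂(6000000) = 22.52
n ≥ 23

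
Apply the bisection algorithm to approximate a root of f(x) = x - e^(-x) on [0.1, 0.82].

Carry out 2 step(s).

f(x) = x - e^(-x)
Initial interval: [0.1, 0.82]

Iteration 1:
  c_1 = (0.100000 + 0.820000)/2 = 0.460000
  f(c_1) = f(0.460000) = -0.171284
  f(a) × f(c) ≥ 0, new interval: [0.460000, 0.820000]
Iteration 2:
  c_2 = (0.460000 + 0.820000)/2 = 0.640000
  f(c_2) = f(0.640000) = 0.112708
  f(a) × f(c) < 0, new interval: [0.460000, 0.640000]

After 2 iteration(s), the approximation is c_2 = 0.640000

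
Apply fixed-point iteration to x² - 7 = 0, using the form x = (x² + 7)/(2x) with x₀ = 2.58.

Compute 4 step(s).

Equation: x² - 7 = 0
Fixed-point form: x = (x² + 7)/(2x)
x₀ = 2.58

x_1 = g(2.580000) = 2.646589
x_2 = g(2.646589) = 2.645751
x_3 = g(2.645751) = 2.645751
x_4 = g(2.645751) = 2.645751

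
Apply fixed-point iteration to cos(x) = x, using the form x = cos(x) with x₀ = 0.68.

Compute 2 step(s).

Equation: cos(x) = x
Fixed-point form: x = cos(x)
x₀ = 0.68

x_1 = g(0.680000) = 0.777573
x_2 = g(0.777573) = 0.712618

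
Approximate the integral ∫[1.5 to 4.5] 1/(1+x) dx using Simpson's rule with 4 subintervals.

f(x) = 1/(1+x)
a = 1.5, b = 4.5, n = 4
h = (b - a)/n = 0.750000

Simpson's rule: (h/3)[f(x₀) + 4f(x₁) + 2f(x₂) + ... + f(xₙ)]

x_0 = 1.5000, f(x_0) = 0.400000, coefficient = 1
x_1 = 2.2500, f(x_1) = 0.307692, coefficient = 4
x_2 = 3.0000, f(x_2) = 0.250000, coefficient = 2
x_3 = 3.7500, f(x_3) = 0.210526, coefficient = 4
x_4 = 4.5000, f(x_4) = 0.181818, coefficient = 1

I ≈ (0.750000/3) × 3.154693 = 0.788673
Exact value: 0.788457
Error: 0.000216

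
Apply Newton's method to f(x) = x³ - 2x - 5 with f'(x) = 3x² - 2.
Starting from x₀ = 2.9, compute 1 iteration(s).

f(x) = x³ - 2x - 5
f'(x) = 3x² - 2
x₀ = 2.9

Newton-Raphson formula: x_{n+1} = x_n - f(x_n)/f'(x_n)

Iteration 1:
  f(2.900000) = 13.589000
  f'(2.900000) = 23.230000
  x_1 = 2.900000 - 13.589000/23.230000 = 2.315024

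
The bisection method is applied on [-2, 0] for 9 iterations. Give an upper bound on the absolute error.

Bisection error bound: |error| ≤ (b-a)/2^n
|error| ≤ (0 - (-2))/2^9 = 2/2^9
|error| ≤ 0.0039062500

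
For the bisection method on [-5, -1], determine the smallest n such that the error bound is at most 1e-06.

We need (b-a)/2^n ≤ 1e-06
(-1 - (-5))/2^n ≤ 1e-06
4/2^n ≤ 1e-06
2^n ≥ 4000000
n ≥ log₂(4000000) = 21.93
n ≥ 22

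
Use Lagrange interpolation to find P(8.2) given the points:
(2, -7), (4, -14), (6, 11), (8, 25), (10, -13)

Lagrange interpolation formula:
P(x) = Σ yᵢ × Lᵢ(x)
where Lᵢ(x) = Π_{j≠i} (x - xⱼ)/(xᵢ - xⱼ)

L_0(8.2) = (8.2 - 4)/(2 - 4) × (8.2 - 6)/(2 - 6) × (8.2 - 8)/(2 - 8) × (8.2 - 10)/(2 - 10) = -0.008662
L_1(8.2) = (8.2 - 2)/(4 - 2) × (8.2 - 6)/(4 - 6) × (8.2 - 8)/(4 - 8) × (8.2 - 10)/(4 - 10) = 0.051150
L_2(8.2) = (8.2 - 2)/(6 - 2) × (8.2 - 4)/(6 - 4) × (8.2 - 8)/(6 - 8) × (8.2 - 10)/(6 - 10) = -0.146475
L_3(8.2) = (8.2 - 2)/(8 - 2) × (8.2 - 4)/(8 - 4) × (8.2 - 6)/(8 - 6) × (8.2 - 10)/(8 - 10) = 1.074150
L_4(8.2) = (8.2 - 2)/(10 - 2) × (8.2 - 4)/(10 - 4) × (8.2 - 6)/(10 - 6) × (8.2 - 8)/(10 - 8) = 0.029837

P(8.2) = (-7)×L_0(8.2) + (-14)×L_1(8.2) + 11×L_2(8.2) + 25×L_3(8.2) + (-13)×L_4(8.2)
P(8.2) = 24.199175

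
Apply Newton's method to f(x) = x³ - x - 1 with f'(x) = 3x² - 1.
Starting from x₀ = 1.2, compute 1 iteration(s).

f(x) = x³ - x - 1
f'(x) = 3x² - 1
x₀ = 1.2

Newton-Raphson formula: x_{n+1} = x_n - f(x_n)/f'(x_n)

Iteration 1:
  f(1.200000) = -0.472000
  f'(1.200000) = 3.320000
  x_1 = 1.200000 - (-0.472000)/3.320000 = 1.342169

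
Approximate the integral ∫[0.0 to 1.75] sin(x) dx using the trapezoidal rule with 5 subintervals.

f(x) = sin(x)
a = 0.0, b = 1.75, n = 5
h = (b - a)/n = 0.350000

Trapezoidal rule: (h/2)[f(x₀) + 2f(x₁) + 2f(x₂) + ... + f(xₙ)]

x_0 = 0.0000, f(x_0) = 0.000000, coefficient = 1
x_1 = 0.3500, f(x_1) = 0.342898, coefficient = 2
x_2 = 0.7000, f(x_2) = 0.644218, coefficient = 2
x_3 = 1.0500, f(x_3) = 0.867423, coefficient = 2
x_4 = 1.4000, f(x_4) = 0.985450, coefficient = 2
x_5 = 1.7500, f(x_5) = 0.983986, coefficient = 1

I ≈ (0.350000/2) × 6.663963 = 1.166193
Exact value: 1.178246
Error: 0.012053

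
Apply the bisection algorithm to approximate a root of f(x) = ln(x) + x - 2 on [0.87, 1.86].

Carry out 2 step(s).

f(x) = ln(x) + x - 2
Initial interval: [0.87, 1.86]

Iteration 1:
  c_1 = (0.870000 + 1.860000)/2 = 1.365000
  f(c_1) = f(1.365000) = -0.323846
  f(a) × f(c) ≥ 0, new interval: [1.365000, 1.860000]
Iteration 2:
  c_2 = (1.365000 + 1.860000)/2 = 1.612500
  f(c_2) = f(1.612500) = 0.090286
  f(a) × f(c) < 0, new interval: [1.365000, 1.612500]

After 2 iteration(s), the approximation is c_2 = 1.612500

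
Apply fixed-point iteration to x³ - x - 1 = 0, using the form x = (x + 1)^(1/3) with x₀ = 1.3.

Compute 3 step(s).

Equation: x³ - x - 1 = 0
Fixed-point form: x = (x + 1)^(1/3)
x₀ = 1.3

x_1 = g(1.300000) = 1.320006
x_2 = g(1.320006) = 1.323822
x_3 = g(1.323822) = 1.324548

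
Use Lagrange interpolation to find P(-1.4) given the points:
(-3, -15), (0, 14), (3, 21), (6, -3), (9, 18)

Lagrange interpolation formula:
P(x) = Σ yᵢ × Lᵢ(x)
where Lᵢ(x) = Π_{j≠i} (x - xⱼ)/(xᵢ - xⱼ)

L_0(-1.4) = (-1.4 - 0)/(-3 - 0) × (-1.4 - 3)/(-3 - 3) × (-1.4 - 6)/(-3 - 6) × (-1.4 - 9)/(-3 - 9) = 0.243865
L_1(-1.4) = (-1.4 - (-3))/(0 - (-3)) × (-1.4 - 3)/(0 - 3) × (-1.4 - 6)/(0 - 6) × (-1.4 - 9)/(0 - 9) = 1.114812
L_2(-1.4) = (-1.4 - (-3))/(3 - (-3)) × (-1.4 - 0)/(3 - 0) × (-1.4 - 6)/(3 - 6) × (-1.4 - 9)/(3 - 9) = -0.532069
L_3(-1.4) = (-1.4 - (-3))/(6 - (-3)) × (-1.4 - 0)/(6 - 0) × (-1.4 - 3)/(6 - 3) × (-1.4 - 9)/(6 - 9) = 0.210910
L_4(-1.4) = (-1.4 - (-3))/(9 - (-3)) × (-1.4 - 0)/(9 - 0) × (-1.4 - 3)/(9 - 3) × (-1.4 - 6)/(9 - 6) = -0.037518

P(-1.4) = (-15)×L_0(-1.4) + 14×L_1(-1.4) + 21×L_2(-1.4) + (-3)×L_3(-1.4) + 18×L_4(-1.4)
P(-1.4) = -0.532115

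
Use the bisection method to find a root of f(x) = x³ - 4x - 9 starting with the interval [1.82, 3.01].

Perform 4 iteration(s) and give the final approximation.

f(x) = x³ - 4x - 9
Initial interval: [1.82, 3.01]

Iteration 1:
  c_1 = (1.820000 + 3.010000)/2 = 2.415000
  f(c_1) = f(2.415000) = -4.575177
  f(a) × f(c) ≥ 0, new interval: [2.415000, 3.010000]
Iteration 2:
  c_2 = (2.415000 + 3.010000)/2 = 2.712500
  f(c_2) = f(2.712500) = 0.107643
  f(a) × f(c) < 0, new interval: [2.415000, 2.712500]
Iteration 3:
  c_3 = (2.415000 + 2.712500)/2 = 2.563750
  f(c_3) = f(2.563750) = -2.403948
  f(a) × f(c) ≥ 0, new interval: [2.563750, 2.712500]
Iteration 4:
  c_4 = (2.563750 + 2.712500)/2 = 2.638125
  f(c_4) = f(2.638125) = -1.191932
  f(a) × f(c) ≥ 0, new interval: [2.638125, 2.712500]

After 4 iteration(s), the approximation is c_4 = 2.638125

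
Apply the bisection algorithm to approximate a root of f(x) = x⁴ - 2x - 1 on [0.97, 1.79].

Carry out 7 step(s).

f(x) = x⁴ - 2x - 1
Initial interval: [0.97, 1.79]

Iteration 1:
  c_1 = (0.970000 + 1.790000)/2 = 1.380000
  f(c_1) = f(1.380000) = -0.133261
  f(a) × f(c) ≥ 0, new interval: [1.380000, 1.790000]
Iteration 2:
  c_2 = (1.380000 + 1.790000)/2 = 1.585000
  f(c_2) = f(1.585000) = 2.141274
  f(a) × f(c) < 0, new interval: [1.380000, 1.585000]
Iteration 3:
  c_3 = (1.380000 + 1.585000)/2 = 1.482500
  f(c_3) = f(1.482500) = 0.865352
  f(a) × f(c) < 0, new interval: [1.380000, 1.482500]
Iteration 4:
  c_4 = (1.380000 + 1.482500)/2 = 1.431250
  f(c_4) = f(1.431250) = 0.333756
  f(a) × f(c) < 0, new interval: [1.380000, 1.431250]
Iteration 5:
  c_5 = (1.380000 + 1.431250)/2 = 1.405625
  f(c_5) = f(1.405625) = 0.092463
  f(a) × f(c) < 0, new interval: [1.380000, 1.405625]
Iteration 6:
  c_6 = (1.380000 + 1.405625)/2 = 1.392812
  f(c_6) = f(1.392812) = -0.022310
  f(a) × f(c) ≥ 0, new interval: [1.392812, 1.405625]
Iteration 7:
  c_7 = (1.392812 + 1.405625)/2 = 1.399219
  f(c_7) = f(1.399219) = 0.034595
  f(a) × f(c) < 0, new interval: [1.392812, 1.399219]

After 7 iteration(s), the approximation is c_7 = 1.399219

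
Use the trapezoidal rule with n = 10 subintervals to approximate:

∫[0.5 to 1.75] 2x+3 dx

f(x) = 2x+3
a = 0.5, b = 1.75, n = 10
h = (b - a)/n = 0.125000

Trapezoidal rule: (h/2)[f(x₀) + 2f(x₁) + 2f(x₂) + ... + f(xₙ)]

x_0 = 0.5000, f(x_0) = 4.000000, coefficient = 1
x_1 = 0.6250, f(x_1) = 4.250000, coefficient = 2
x_2 = 0.7500, f(x_2) = 4.500000, coefficient = 2
x_3 = 0.8750, f(x_3) = 4.750000, coefficient = 2
x_4 = 1.0000, f(x_4) = 5.000000, coefficient = 2
x_5 = 1.1250, f(x_5) = 5.250000, coefficient = 2
x_6 = 1.2500, f(x_6) = 5.500000, coefficient = 2
x_7 = 1.3750, f(x_7) = 5.750000, coefficient = 2
x_8 = 1.5000, f(x_8) = 6.000000, coefficient = 2
x_9 = 1.6250, f(x_9) = 6.250000, coefficient = 2
x_10 = 1.7500, f(x_10) = 6.500000, coefficient = 1

I ≈ (0.125000/2) × 105.000000 = 6.562500
Exact value: 6.562500
Error: 0.000000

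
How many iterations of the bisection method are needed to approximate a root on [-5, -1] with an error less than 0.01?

We need (b-a)/2^n ≤ 0.01
(-1 - (-5))/2^n ≤ 0.01
4/2^n ≤ 0.01
2^n ≥ 400
n ≥ log₂(400) = 8.64
n ≥ 9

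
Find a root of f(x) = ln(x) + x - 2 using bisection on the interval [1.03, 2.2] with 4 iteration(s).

f(x) = ln(x) + x - 2
Initial interval: [1.03, 2.2]

Iteration 1:
  c_1 = (1.030000 + 2.200000)/2 = 1.615000
  f(c_1) = f(1.615000) = 0.094335
  f(a) × f(c) < 0, new interval: [1.030000, 1.615000]
Iteration 2:
  c_2 = (1.030000 + 1.615000)/2 = 1.322500
  f(c_2) = f(1.322500) = -0.397976
  f(a) × f(c) ≥ 0, new interval: [1.322500, 1.615000]
Iteration 3:
  c_3 = (1.322500 + 1.615000)/2 = 1.468750
  f(c_3) = f(1.468750) = -0.146838
  f(a) × f(c) ≥ 0, new interval: [1.468750, 1.615000]
Iteration 4:
  c_4 = (1.468750 + 1.615000)/2 = 1.541875
  f(c_4) = f(1.541875) = -0.025126
  f(a) × f(c) ≥ 0, new interval: [1.541875, 1.615000]

After 4 iteration(s), the approximation is c_4 = 1.541875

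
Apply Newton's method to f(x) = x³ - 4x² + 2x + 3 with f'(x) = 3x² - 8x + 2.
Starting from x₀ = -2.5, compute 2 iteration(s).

f(x) = x³ - 4x² + 2x + 3
f'(x) = 3x² - 8x + 2
x₀ = -2.5

Newton-Raphson formula: x_{n+1} = x_n - f(x_n)/f'(x_n)

Iteration 1:
  f(-2.500000) = -42.625000
  f'(-2.500000) = 40.750000
  x_1 = -2.500000 - (-42.625000)/40.750000 = -1.453988
Iteration 2:
  f(-1.453988) = -11.438144
  f'(-1.453988) = 19.974143
  x_2 = -1.453988 - (-11.438144)/19.974143 = -0.881340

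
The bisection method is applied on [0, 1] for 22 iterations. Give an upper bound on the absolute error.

Bisection error bound: |error| ≤ (b-a)/2^n
|error| ≤ (1 - 0)/2^22 = 1/2^22
|error| ≤ 0.0000002384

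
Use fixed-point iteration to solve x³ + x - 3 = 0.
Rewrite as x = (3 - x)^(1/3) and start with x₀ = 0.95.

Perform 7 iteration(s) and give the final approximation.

Equation: x³ + x - 3 = 0
Fixed-point form: x = (3 - x)^(1/3)
x₀ = 0.95

x_1 = g(0.950000) = 1.270334
x_2 = g(1.270334) = 1.200386
x_3 = g(1.200386) = 1.216354
x_4 = g(1.216354) = 1.212745
x_5 = g(1.212745) = 1.213563
x_6 = g(1.213563) = 1.213378
x_7 = g(1.213378) = 1.213419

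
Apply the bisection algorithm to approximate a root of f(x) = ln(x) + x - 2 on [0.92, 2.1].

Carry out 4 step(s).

f(x) = ln(x) + x - 2
Initial interval: [0.92, 2.1]

Iteration 1:
  c_1 = (0.920000 + 2.100000)/2 = 1.510000
  f(c_1) = f(1.510000) = -0.077890
  f(a) × f(c) ≥ 0, new interval: [1.510000, 2.100000]
Iteration 2:
  c_2 = (1.510000 + 2.100000)/2 = 1.805000
  f(c_2) = f(1.805000) = 0.395561
  f(a) × f(c) < 0, new interval: [1.510000, 1.805000]
Iteration 3:
  c_3 = (1.510000 + 1.805000)/2 = 1.657500
  f(c_3) = f(1.657500) = 0.162810
  f(a) × f(c) < 0, new interval: [1.510000, 1.657500]
Iteration 4:
  c_4 = (1.510000 + 1.657500)/2 = 1.583750
  f(c_4) = f(1.583750) = 0.043545
  f(a) × f(c) < 0, new interval: [1.510000, 1.583750]

After 4 iteration(s), the approximation is c_4 = 1.583750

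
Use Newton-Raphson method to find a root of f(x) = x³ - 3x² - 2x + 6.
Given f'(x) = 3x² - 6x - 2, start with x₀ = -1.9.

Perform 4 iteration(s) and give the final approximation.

f(x) = x³ - 3x² - 2x + 6
f'(x) = 3x² - 6x - 2
x₀ = -1.9

Newton-Raphson formula: x_{n+1} = x_n - f(x_n)/f'(x_n)

Iteration 1:
  f(-1.900000) = -7.889000
  f'(-1.900000) = 20.230000
  x_1 = -1.900000 - (-7.889000)/20.230000 = -1.510035
Iteration 2:
  f(-1.510035) = -1.263732
  f'(-1.510035) = 13.900821
  x_2 = -1.510035 - (-1.263732)/13.900821 = -1.419124
Iteration 3:
  f(-1.419124) = -0.061483
  f'(-1.419124) = 12.556483
  x_3 = -1.419124 - (-0.061483)/12.556483 = -1.414227
Iteration 4:
  f(-1.414227) = -0.000174
  f'(-1.414227) = 12.485483
  x_4 = -1.414227 - (-0.000174)/12.485483 = -1.414214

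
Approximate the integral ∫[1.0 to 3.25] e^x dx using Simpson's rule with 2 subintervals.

f(x) = e^x
a = 1.0, b = 3.25, n = 2
h = (b - a)/n = 1.125000

Simpson's rule: (h/3)[f(x₀) + 4f(x₁) + 2f(x₂) + ... + f(xₙ)]

x_0 = 1.0000, f(x_0) = 2.718282, coefficient = 1
x_1 = 2.1250, f(x_1) = 8.372897, coefficient = 4
x_2 = 3.2500, f(x_2) = 25.790340, coefficient = 1

I ≈ (1.125000/3) × 62.000212 = 23.250079
Exact value: 23.072058
Error: 0.178021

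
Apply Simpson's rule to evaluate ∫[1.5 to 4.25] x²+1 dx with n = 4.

f(x) = x²+1
a = 1.5, b = 4.25, n = 4
h = (b - a)/n = 0.687500

Simpson's rule: (h/3)[f(x₀) + 4f(x₁) + 2f(x₂) + ... + f(xₙ)]

x_0 = 1.5000, f(x_0) = 3.250000, coefficient = 1
x_1 = 2.1875, f(x_1) = 5.785156, coefficient = 4
x_2 = 2.8750, f(x_2) = 9.265625, coefficient = 2
x_3 = 3.5625, f(x_3) = 13.691406, coefficient = 4
x_4 = 4.2500, f(x_4) = 19.062500, coefficient = 1

I ≈ (0.687500/3) × 118.750000 = 27.213542
Exact value: 27.213542
Error: 0.000000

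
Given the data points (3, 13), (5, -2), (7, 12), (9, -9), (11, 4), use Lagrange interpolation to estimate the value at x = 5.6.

Lagrange interpolation formula:
P(x) = Σ yᵢ × Lᵢ(x)
where Lᵢ(x) = Π_{j≠i} (x - xⱼ)/(xᵢ - xⱼ)

L_0(5.6) = (5.6 - 5)/(3 - 5) × (5.6 - 7)/(3 - 7) × (5.6 - 9)/(3 - 9) × (5.6 - 11)/(3 - 11) = -0.040162
L_1(5.6) = (5.6 - 3)/(5 - 3) × (5.6 - 7)/(5 - 7) × (5.6 - 9)/(5 - 9) × (5.6 - 11)/(5 - 11) = 0.696150
L_2(5.6) = (5.6 - 3)/(7 - 3) × (5.6 - 5)/(7 - 5) × (5.6 - 9)/(7 - 9) × (5.6 - 11)/(7 - 11) = 0.447525
L_3(5.6) = (5.6 - 3)/(9 - 3) × (5.6 - 5)/(9 - 5) × (5.6 - 7)/(9 - 7) × (5.6 - 11)/(9 - 11) = -0.122850
L_4(5.6) = (5.6 - 3)/(11 - 3) × (5.6 - 5)/(11 - 5) × (5.6 - 7)/(11 - 7) × (5.6 - 9)/(11 - 9) = 0.019337

P(5.6) = 13×L_0(5.6) + (-2)×L_1(5.6) + 12×L_2(5.6) + (-9)×L_3(5.6) + 4×L_4(5.6)
P(5.6) = 4.638887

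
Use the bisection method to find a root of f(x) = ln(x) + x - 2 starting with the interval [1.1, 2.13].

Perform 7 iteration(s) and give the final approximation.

f(x) = ln(x) + x - 2
Initial interval: [1.1, 2.13]

Iteration 1:
  c_1 = (1.100000 + 2.130000)/2 = 1.615000
  f(c_1) = f(1.615000) = 0.094335
  f(a) × f(c) < 0, new interval: [1.100000, 1.615000]
Iteration 2:
  c_2 = (1.100000 + 1.615000)/2 = 1.357500
  f(c_2) = f(1.357500) = -0.336855
  f(a) × f(c) ≥ 0, new interval: [1.357500, 1.615000]
Iteration 3:
  c_3 = (1.357500 + 1.615000)/2 = 1.486250
  f(c_3) = f(1.486250) = -0.117494
  f(a) × f(c) ≥ 0, new interval: [1.486250, 1.615000]
Iteration 4:
  c_4 = (1.486250 + 1.615000)/2 = 1.550625
  f(c_4) = f(1.550625) = -0.010717
  f(a) × f(c) ≥ 0, new interval: [1.550625, 1.615000]
Iteration 5:
  c_5 = (1.550625 + 1.615000)/2 = 1.582813
  f(c_5) = f(1.582813) = 0.042016
  f(a) × f(c) < 0, new interval: [1.550625, 1.582813]
Iteration 6:
  c_6 = (1.550625 + 1.582813)/2 = 1.566719
  f(c_6) = f(1.566719) = 0.015702
  f(a) × f(c) < 0, new interval: [1.550625, 1.566719]
Iteration 7:
  c_7 = (1.550625 + 1.566719)/2 = 1.558672
  f(c_7) = f(1.558672) = 0.002506
  f(a) × f(c) < 0, new interval: [1.550625, 1.558672]

After 7 iteration(s), the approximation is c_7 = 1.558672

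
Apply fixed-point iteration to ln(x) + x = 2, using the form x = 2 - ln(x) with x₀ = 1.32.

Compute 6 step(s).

Equation: ln(x) + x = 2
Fixed-point form: x = 2 - ln(x)
x₀ = 1.32

x_1 = g(1.320000) = 1.722368
x_2 = g(1.722368) = 1.456300
x_3 = g(1.456300) = 1.624101
x_4 = g(1.624101) = 1.515045
x_5 = g(1.515045) = 1.584555
x_6 = g(1.584555) = 1.539697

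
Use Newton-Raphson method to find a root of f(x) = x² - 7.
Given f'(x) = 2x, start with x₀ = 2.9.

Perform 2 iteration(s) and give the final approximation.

f(x) = x² - 7
f'(x) = 2x
x₀ = 2.9

Newton-Raphson formula: x_{n+1} = x_n - f(x_n)/f'(x_n)

Iteration 1:
  f(2.900000) = 1.410000
  f'(2.900000) = 5.800000
  x_1 = 2.900000 - 1.410000/5.800000 = 2.656897
Iteration 2:
  f(2.656897) = 0.059099
  f'(2.656897) = 5.313793
  x_2 = 2.656897 - 0.059099/5.313793 = 2.645775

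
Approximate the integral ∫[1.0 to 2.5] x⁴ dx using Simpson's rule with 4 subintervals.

f(x) = x⁴
a = 1.0, b = 2.5, n = 4
h = (b - a)/n = 0.375000

Simpson's rule: (h/3)[f(x₀) + 4f(x₁) + 2f(x₂) + ... + f(xₙ)]

x_0 = 1.0000, f(x_0) = 1.000000, coefficient = 1
x_1 = 1.3750, f(x_1) = 3.574463, coefficient = 4
x_2 = 1.7500, f(x_2) = 9.378906, coefficient = 2
x_3 = 2.1250, f(x_3) = 20.390869, coefficient = 4
x_4 = 2.5000, f(x_4) = 39.062500, coefficient = 1

I ≈ (0.375000/3) × 154.681641 = 19.335205
Exact value: 19.331250
Error: 0.003955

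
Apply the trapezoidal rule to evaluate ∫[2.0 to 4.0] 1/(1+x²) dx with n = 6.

f(x) = 1/(1+x²)
a = 2.0, b = 4.0, n = 6
h = (b - a)/n = 0.333333

Trapezoidal rule: (h/2)[f(x₀) + 2f(x₁) + 2f(x₂) + ... + f(xₙ)]

x_0 = 2.0000, f(x_0) = 0.200000, coefficient = 1
x_1 = 2.3333, f(x_1) = 0.155172, coefficient = 2
x_2 = 2.6667, f(x_2) = 0.123288, coefficient = 2
x_3 = 3.0000, f(x_3) = 0.100000, coefficient = 2
x_4 = 3.3333, f(x_4) = 0.082569, coefficient = 2
x_5 = 3.6667, f(x_5) = 0.069231, coefficient = 2
x_6 = 4.0000, f(x_6) = 0.058824, coefficient = 1

I ≈ (0.333333/2) × 1.319343 = 0.219890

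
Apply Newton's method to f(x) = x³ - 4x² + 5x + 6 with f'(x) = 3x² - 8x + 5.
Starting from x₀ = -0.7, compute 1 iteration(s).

f(x) = x³ - 4x² + 5x + 6
f'(x) = 3x² - 8x + 5
x₀ = -0.7

Newton-Raphson formula: x_{n+1} = x_n - f(x_n)/f'(x_n)

Iteration 1:
  f(-0.700000) = 0.197000
  f'(-0.700000) = 12.070000
  x_1 = -0.700000 - 0.197000/12.070000 = -0.716321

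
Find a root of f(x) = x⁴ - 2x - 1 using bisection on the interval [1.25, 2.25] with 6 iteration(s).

f(x) = x⁴ - 2x - 1
Initial interval: [1.25, 2.25]

Iteration 1:
  c_1 = (1.250000 + 2.250000)/2 = 1.750000
  f(c_1) = f(1.750000) = 4.878906
  f(a) × f(c) < 0, new interval: [1.250000, 1.750000]
Iteration 2:
  c_2 = (1.250000 + 1.750000)/2 = 1.500000
  f(c_2) = f(1.500000) = 1.062500
  f(a) × f(c) < 0, new interval: [1.250000, 1.500000]
Iteration 3:
  c_3 = (1.250000 + 1.500000)/2 = 1.375000
  f(c_3) = f(1.375000) = -0.175537
  f(a) × f(c) ≥ 0, new interval: [1.375000, 1.500000]
Iteration 4:
  c_4 = (1.375000 + 1.500000)/2 = 1.437500
  f(c_4) = f(1.437500) = 0.395035
  f(a) × f(c) < 0, new interval: [1.375000, 1.437500]
Iteration 5:
  c_5 = (1.375000 + 1.437500)/2 = 1.406250
  f(c_5) = f(1.406250) = 0.098161
  f(a) × f(c) < 0, new interval: [1.375000, 1.406250]
Iteration 6:
  c_6 = (1.375000 + 1.406250)/2 = 1.390625
  f(c_6) = f(1.390625) = -0.041521
  f(a) × f(c) ≥ 0, new interval: [1.390625, 1.406250]

After 6 iteration(s), the approximation is c_6 = 1.390625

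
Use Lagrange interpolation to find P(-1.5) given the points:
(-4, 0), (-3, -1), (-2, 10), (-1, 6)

Lagrange interpolation formula:
P(x) = Σ yᵢ × Lᵢ(x)
where Lᵢ(x) = Π_{j≠i} (x - xⱼ)/(xᵢ - xⱼ)

L_0(-1.5) = (-1.5 - (-3))/(-4 - (-3)) × (-1.5 - (-2))/(-4 - (-2)) × (-1.5 - (-1))/(-4 - (-1)) = 0.062500
L_1(-1.5) = (-1.5 - (-4))/(-3 - (-4)) × (-1.5 - (-2))/(-3 - (-2)) × (-1.5 - (-1))/(-3 - (-1)) = -0.312500
L_2(-1.5) = (-1.5 - (-4))/(-2 - (-4)) × (-1.5 - (-3))/(-2 - (-3)) × (-1.5 - (-1))/(-2 - (-1)) = 0.937500
L_3(-1.5) = (-1.5 - (-4))/(-1 - (-4)) × (-1.5 - (-3))/(-1 - (-3)) × (-1.5 - (-2))/(-1 - (-2)) = 0.312500

P(-1.5) = 0×L_0(-1.5) + (-1)×L_1(-1.5) + 10×L_2(-1.5) + 6×L_3(-1.5)
P(-1.5) = 11.562500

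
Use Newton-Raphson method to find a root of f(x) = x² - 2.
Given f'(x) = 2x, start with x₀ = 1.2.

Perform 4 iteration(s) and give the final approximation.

f(x) = x² - 2
f'(x) = 2x
x₀ = 1.2

Newton-Raphson formula: x_{n+1} = x_n - f(x_n)/f'(x_n)

Iteration 1:
  f(1.200000) = -0.560000
  f'(1.200000) = 2.400000
  x_1 = 1.200000 - (-0.560000)/2.400000 = 1.433333
Iteration 2:
  f(1.433333) = 0.054444
  f'(1.433333) = 2.866667
  x_2 = 1.433333 - 0.054444/2.866667 = 1.414341
Iteration 3:
  f(1.414341) = 0.000361
  f'(1.414341) = 2.828682
  x_3 = 1.414341 - 0.000361/2.828682 = 1.414214
Iteration 4:
  f(1.414214) = 0.000000
  f'(1.414214) = 2.828427
  x_4 = 1.414214 - 0.000000/2.828427 = 1.414214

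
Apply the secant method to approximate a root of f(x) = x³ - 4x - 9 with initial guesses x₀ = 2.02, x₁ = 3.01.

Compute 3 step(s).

f(x) = x³ - 4x - 9
x₀ = 2.02, x₁ = 3.01

Secant formula: x_{n+1} = x_n - f(x_n)(x_n - x_{n-1})/(f(x_n) - f(x_{n-1}))

Iteration 1:
  f(2.020000) = -8.837592
  f(3.010000) = 6.230901
  x_2 = 3.010000 - 6.230901×(3.010000 - 2.020000)/(6.230901 - (-8.837592))
       = 2.600630
Iteration 2:
  f(3.010000) = 6.230901
  f(2.600630) = -1.813744
  x_3 = 2.600630 - (-1.813744)×(2.600630 - 3.010000)/(-1.813744 - 6.230901)
       = 2.692926
Iteration 3:
  f(2.600630) = -1.813744
  f(2.692926) = -0.243002
  x_4 = 2.692926 - (-0.243002)×(2.692926 - 2.600630)/(-0.243002 - (-1.813744))
       = 2.707205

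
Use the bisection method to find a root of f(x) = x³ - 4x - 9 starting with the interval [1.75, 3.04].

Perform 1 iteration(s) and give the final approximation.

f(x) = x³ - 4x - 9
Initial interval: [1.75, 3.04]

Iteration 1:
  c_1 = (1.750000 + 3.040000)/2 = 2.395000
  f(c_1) = f(2.395000) = -4.842220
  f(a) × f(c) ≥ 0, new interval: [2.395000, 3.040000]

After 1 iteration(s), the approximation is c_1 = 2.395000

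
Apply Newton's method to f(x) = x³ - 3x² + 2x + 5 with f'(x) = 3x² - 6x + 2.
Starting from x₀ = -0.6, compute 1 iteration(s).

f(x) = x³ - 3x² + 2x + 5
f'(x) = 3x² - 6x + 2
x₀ = -0.6

Newton-Raphson formula: x_{n+1} = x_n - f(x_n)/f'(x_n)

Iteration 1:
  f(-0.600000) = 2.504000
  f'(-0.600000) = 6.680000
  x_1 = -0.600000 - 2.504000/6.680000 = -0.974850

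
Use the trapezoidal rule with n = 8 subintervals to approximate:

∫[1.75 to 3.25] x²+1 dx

f(x) = x²+1
a = 1.75, b = 3.25, n = 8
h = (b - a)/n = 0.187500

Trapezoidal rule: (h/2)[f(x₀) + 2f(x₁) + 2f(x₂) + ... + f(xₙ)]

x_0 = 1.7500, f(x_0) = 4.062500, coefficient = 1
x_1 = 1.9375, f(x_1) = 4.753906, coefficient = 2
x_2 = 2.1250, f(x_2) = 5.515625, coefficient = 2
x_3 = 2.3125, f(x_3) = 6.347656, coefficient = 2
x_4 = 2.5000, f(x_4) = 7.250000, coefficient = 2
x_5 = 2.6875, f(x_5) = 8.222656, coefficient = 2
x_6 = 2.8750, f(x_6) = 9.265625, coefficient = 2
x_7 = 3.0625, f(x_7) = 10.378906, coefficient = 2
x_8 = 3.2500, f(x_8) = 11.562500, coefficient = 1

I ≈ (0.187500/2) × 119.093750 = 11.165039
Exact value: 11.156250
Error: 0.008789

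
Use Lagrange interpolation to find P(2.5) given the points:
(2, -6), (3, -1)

Lagrange interpolation formula:
P(x) = Σ yᵢ × Lᵢ(x)
where Lᵢ(x) = Π_{j≠i} (x - xⱼ)/(xᵢ - xⱼ)

L_0(2.5) = (2.5 - 3)/(2 - 3) = 0.500000
L_1(2.5) = (2.5 - 2)/(3 - 2) = 0.500000

P(2.5) = (-6)×L_0(2.5) + (-1)×L_1(2.5)
P(2.5) = -3.500000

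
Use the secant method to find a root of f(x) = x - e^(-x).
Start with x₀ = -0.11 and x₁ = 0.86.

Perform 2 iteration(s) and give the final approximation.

f(x) = x - e^(-x)
x₀ = -0.11, x₁ = 0.86

Secant formula: x_{n+1} = x_n - f(x_n)(x_n - x_{n-1})/(f(x_n) - f(x_{n-1}))

Iteration 1:
  f(-0.110000) = -1.226278
  f(0.860000) = 0.436838
  x_2 = 0.860000 - 0.436838×(0.860000 - (-0.110000))/(0.436838 - (-1.226278))
       = 0.605218
Iteration 2:
  f(0.860000) = 0.436838
  f(0.605218) = 0.059262
  x_3 = 0.605218 - 0.059262×(0.605218 - 0.860000)/(0.059262 - 0.436838)
       = 0.565229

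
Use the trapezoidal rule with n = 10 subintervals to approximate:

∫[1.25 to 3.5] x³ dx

f(x) = x³
a = 1.25, b = 3.5, n = 10
h = (b - a)/n = 0.225000

Trapezoidal rule: (h/2)[f(x₀) + 2f(x₁) + 2f(x₂) + ... + f(xₙ)]

x_0 = 1.2500, f(x_0) = 1.953125, coefficient = 1
x_1 = 1.4750, f(x_1) = 3.209047, coefficient = 2
x_2 = 1.7000, f(x_2) = 4.913000, coefficient = 2
x_3 = 1.9250, f(x_3) = 7.133328, coefficient = 2
x_4 = 2.1500, f(x_4) = 9.938375, coefficient = 2
x_5 = 2.3750, f(x_5) = 13.396484, coefficient = 2
x_6 = 2.6000, f(x_6) = 17.576000, coefficient = 2
x_7 = 2.8250, f(x_7) = 22.545266, coefficient = 2
x_8 = 3.0500, f(x_8) = 28.372625, coefficient = 2
x_9 = 3.2750, f(x_9) = 35.126422, coefficient = 2
x_10 = 3.5000, f(x_10) = 42.875000, coefficient = 1

I ≈ (0.225000/2) × 329.249219 = 37.040537
Exact value: 36.905273
Error: 0.135264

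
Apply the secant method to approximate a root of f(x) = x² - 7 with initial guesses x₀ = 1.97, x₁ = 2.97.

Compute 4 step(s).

f(x) = x² - 7
x₀ = 1.97, x₁ = 2.97

Secant formula: x_{n+1} = x_n - f(x_n)(x_n - x_{n-1})/(f(x_n) - f(x_{n-1}))

Iteration 1:
  f(1.970000) = -3.119100
  f(2.970000) = 1.820900
  x_2 = 2.970000 - 1.820900×(2.970000 - 1.970000)/(1.820900 - (-3.119100))
       = 2.601397
Iteration 2:
  f(2.970000) = 1.820900
  f(2.601397) = -0.232735
  x_3 = 2.601397 - (-0.232735)×(2.601397 - 2.970000)/(-0.232735 - 1.820900)
       = 2.643170
Iteration 3:
  f(2.601397) = -0.232735
  f(2.643170) = -0.013653
  x_4 = 2.643170 - (-0.013653)×(2.643170 - 2.601397)/(-0.013653 - (-0.232735))
       = 2.645773
Iteration 4:
  f(2.643170) = -0.013653
  f(2.645773) = 0.000116
  x_5 = 2.645773 - 0.000116×(2.645773 - 2.643170)/(0.000116 - (-0.013653))
       = 2.645751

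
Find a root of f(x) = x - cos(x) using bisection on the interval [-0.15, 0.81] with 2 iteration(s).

f(x) = x - cos(x)
Initial interval: [-0.15, 0.81]

Iteration 1:
  c_1 = (-0.150000 + 0.810000)/2 = 0.330000
  f(c_1) = f(0.330000) = -0.616042
  f(a) × f(c) ≥ 0, new interval: [0.330000, 0.810000]
Iteration 2:
  c_2 = (0.330000 + 0.810000)/2 = 0.570000
  f(c_2) = f(0.570000) = -0.271901
  f(a) × f(c) ≥ 0, new interval: [0.570000, 0.810000]

After 2 iteration(s), the approximation is c_2 = 0.570000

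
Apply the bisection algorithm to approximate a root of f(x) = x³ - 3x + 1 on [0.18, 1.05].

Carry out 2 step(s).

f(x) = x³ - 3x + 1
Initial interval: [0.18, 1.05]

Iteration 1:
  c_1 = (0.180000 + 1.050000)/2 = 0.615000
  f(c_1) = f(0.615000) = -0.612392
  f(a) × f(c) < 0, new interval: [0.180000, 0.615000]
Iteration 2:
  c_2 = (0.180000 + 0.615000)/2 = 0.397500
  f(c_2) = f(0.397500) = -0.129693
  f(a) × f(c) < 0, new interval: [0.180000, 0.397500]

After 2 iteration(s), the approximation is c_2 = 0.397500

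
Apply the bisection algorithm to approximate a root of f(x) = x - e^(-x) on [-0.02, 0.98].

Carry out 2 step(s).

f(x) = x - e^(-x)
Initial interval: [-0.02, 0.98]

Iteration 1:
  c_1 = (-0.020000 + 0.980000)/2 = 0.480000
  f(c_1) = f(0.480000) = -0.138783
  f(a) × f(c) ≥ 0, new interval: [0.480000, 0.980000]
Iteration 2:
  c_2 = (0.480000 + 0.980000)/2 = 0.730000
  f(c_2) = f(0.730000) = 0.248091
  f(a) × f(c) < 0, new interval: [0.480000, 0.730000]

After 2 iteration(s), the approximation is c_2 = 0.730000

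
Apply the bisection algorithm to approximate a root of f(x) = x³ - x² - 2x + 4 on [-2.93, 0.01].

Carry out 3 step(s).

f(x) = x³ - x² - 2x + 4
Initial interval: [-2.93, 0.01]

Iteration 1:
  c_1 = (-2.930000 + 0.010000)/2 = -1.460000
  f(c_1) = f(-1.460000) = 1.676264
  f(a) × f(c) < 0, new interval: [-2.930000, -1.460000]
Iteration 2:
  c_2 = (-2.930000 + (-1.460000))/2 = -2.195000
  f(c_2) = f(-2.195000) = -7.003590
  f(a) × f(c) ≥ 0, new interval: [-2.195000, -1.460000]
Iteration 3:
  c_3 = (-2.195000 + (-1.460000))/2 = -1.827500
  f(c_3) = f(-1.827500) = -1.788161
  f(a) × f(c) ≥ 0, new interval: [-1.827500, -1.460000]

After 3 iteration(s), the approximation is c_3 = -1.827500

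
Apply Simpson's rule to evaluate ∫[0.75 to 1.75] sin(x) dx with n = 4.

f(x) = sin(x)
a = 0.75, b = 1.75, n = 4
h = (b - a)/n = 0.250000

Simpson's rule: (h/3)[f(x₀) + 4f(x₁) + 2f(x₂) + ... + f(xₙ)]

x_0 = 0.7500, f(x_0) = 0.681639, coefficient = 1
x_1 = 1.0000, f(x_1) = 0.841471, coefficient = 4
x_2 = 1.2500, f(x_2) = 0.948985, coefficient = 2
x_3 = 1.5000, f(x_3) = 0.997495, coefficient = 4
x_4 = 1.7500, f(x_4) = 0.983986, coefficient = 1

I ≈ (0.250000/3) × 10.919458 = 0.909955
Exact value: 0.909935
Error: 0.000020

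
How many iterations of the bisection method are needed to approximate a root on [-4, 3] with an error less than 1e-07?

We need (b-a)/2^n ≤ 1e-07
(3 - (-4))/2^n ≤ 1e-07
7/2^n ≤ 1e-07
2^n ≥ 70000000
n ≥ log₂(70000000) = 26.06
n ≥ 27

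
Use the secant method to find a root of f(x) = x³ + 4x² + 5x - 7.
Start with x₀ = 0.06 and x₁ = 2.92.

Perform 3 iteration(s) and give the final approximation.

f(x) = x³ + 4x² + 5x - 7
x₀ = 0.06, x₁ = 2.92

Secant formula: x_{n+1} = x_n - f(x_n)(x_n - x_{n-1})/(f(x_n) - f(x_{n-1}))

Iteration 1:
  f(0.060000) = -6.685384
  f(2.920000) = 66.602688
  x_2 = 2.920000 - 66.602688×(2.920000 - 0.060000)/(66.602688 - (-6.685384))
       = 0.320891
Iteration 2:
  f(2.920000) = 66.602688
  f(0.320891) = -4.950618
  x_3 = 0.320891 - (-4.950618)×(0.320891 - 2.920000)/(-4.950618 - 66.602688)
       = 0.500718
Iteration 3:
  f(0.320891) = -4.950618
  f(0.500718) = -3.367999
  x_4 = 0.500718 - (-3.367999)×(0.500718 - 0.320891)/(-3.367999 - (-4.950618))
       = 0.883410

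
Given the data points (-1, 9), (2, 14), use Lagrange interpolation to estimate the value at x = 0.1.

Lagrange interpolation formula:
P(x) = Σ yᵢ × Lᵢ(x)
where Lᵢ(x) = Π_{j≠i} (x - xⱼ)/(xᵢ - xⱼ)

L_0(0.1) = (0.1 - 2)/(-1 - 2) = 0.633333
L_1(0.1) = (0.1 - (-1))/(2 - (-1)) = 0.366667

P(0.1) = 9×L_0(0.1) + 14×L_1(0.1)
P(0.1) = 10.833333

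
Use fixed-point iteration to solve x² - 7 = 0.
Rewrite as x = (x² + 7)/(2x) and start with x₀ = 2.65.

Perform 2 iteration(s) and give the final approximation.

Equation: x² - 7 = 0
Fixed-point form: x = (x² + 7)/(2x)
x₀ = 2.65

x_1 = g(2.650000) = 2.645755
x_2 = g(2.645755) = 2.645751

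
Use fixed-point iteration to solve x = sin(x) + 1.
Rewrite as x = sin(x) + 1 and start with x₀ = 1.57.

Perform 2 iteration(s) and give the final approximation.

Equation: x = sin(x) + 1
Fixed-point form: x = sin(x) + 1
x₀ = 1.57

x_1 = g(1.570000) = 2.000000
x_2 = g(2.000000) = 1.909298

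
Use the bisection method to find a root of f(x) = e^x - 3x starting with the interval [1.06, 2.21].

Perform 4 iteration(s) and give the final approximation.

f(x) = e^x - 3x
Initial interval: [1.06, 2.21]

Iteration 1:
  c_1 = (1.060000 + 2.210000)/2 = 1.635000
  f(c_1) = f(1.635000) = 0.224458
  f(a) × f(c) < 0, new interval: [1.060000, 1.635000]
Iteration 2:
  c_2 = (1.060000 + 1.635000)/2 = 1.347500
  f(c_2) = f(1.347500) = -0.194706
  f(a) × f(c) ≥ 0, new interval: [1.347500, 1.635000]
Iteration 3:
  c_3 = (1.347500 + 1.635000)/2 = 1.491250
  f(c_3) = f(1.491250) = -0.031105
  f(a) × f(c) ≥ 0, new interval: [1.491250, 1.635000]
Iteration 4:
  c_4 = (1.491250 + 1.635000)/2 = 1.563125
  f(c_4) = f(1.563125) = 0.084341
  f(a) × f(c) < 0, new interval: [1.491250, 1.563125]

After 4 iteration(s), the approximation is c_4 = 1.563125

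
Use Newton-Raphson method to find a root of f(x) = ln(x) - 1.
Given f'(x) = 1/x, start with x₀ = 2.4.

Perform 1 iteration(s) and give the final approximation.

f(x) = ln(x) - 1
f'(x) = 1/x
x₀ = 2.4

Newton-Raphson formula: x_{n+1} = x_n - f(x_n)/f'(x_n)

Iteration 1:
  f(2.400000) = -0.124531
  f'(2.400000) = 0.416667
  x_1 = 2.400000 - (-0.124531)/0.416667 = 2.698875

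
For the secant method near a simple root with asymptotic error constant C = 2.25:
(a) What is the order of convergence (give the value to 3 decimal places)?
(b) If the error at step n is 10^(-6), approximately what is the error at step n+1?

(a) Secant method has superlinear convergence with order φ = (1+√5)/2 ≈ 1.618.
    This means |e_{n+1}| ≈ C|e_n|^1.618.

(b) With |e_n| = 10^(-6) and C = 2.25:
    |e_{n+1}| ≈ 2.25 × (10^(-6))^1.618 = 2.25 × 10^(-9.71)

(a) ≈ 1.618 (golden ratio); (b) |e_{n+1}| ≈ 4.405e-10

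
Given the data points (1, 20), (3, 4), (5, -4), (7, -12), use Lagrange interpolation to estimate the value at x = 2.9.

Lagrange interpolation formula:
P(x) = Σ yᵢ × Lᵢ(x)
where Lᵢ(x) = Π_{j≠i} (x - xⱼ)/(xᵢ - xⱼ)

L_0(2.9) = (2.9 - 3)/(1 - 3) × (2.9 - 5)/(1 - 5) × (2.9 - 7)/(1 - 7) = 0.017938
L_1(2.9) = (2.9 - 1)/(3 - 1) × (2.9 - 5)/(3 - 5) × (2.9 - 7)/(3 - 7) = 1.022437
L_2(2.9) = (2.9 - 1)/(5 - 1) × (2.9 - 3)/(5 - 3) × (2.9 - 7)/(5 - 7) = -0.048688
L_3(2.9) = (2.9 - 1)/(7 - 1) × (2.9 - 3)/(7 - 3) × (2.9 - 5)/(7 - 5) = 0.008313

P(2.9) = 20×L_0(2.9) + 4×L_1(2.9) + (-4)×L_2(2.9) + (-12)×L_3(2.9)
P(2.9) = 4.543500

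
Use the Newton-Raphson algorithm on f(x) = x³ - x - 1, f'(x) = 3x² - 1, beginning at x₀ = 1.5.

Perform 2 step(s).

f(x) = x³ - x - 1
f'(x) = 3x² - 1
x₀ = 1.5

Newton-Raphson formula: x_{n+1} = x_n - f(x_n)/f'(x_n)

Iteration 1:
  f(1.500000) = 0.875000
  f'(1.500000) = 5.750000
  x_1 = 1.500000 - 0.875000/5.750000 = 1.347826
Iteration 2:
  f(1.347826) = 0.100682
  f'(1.347826) = 4.449905
  x_2 = 1.347826 - 0.100682/4.449905 = 1.325200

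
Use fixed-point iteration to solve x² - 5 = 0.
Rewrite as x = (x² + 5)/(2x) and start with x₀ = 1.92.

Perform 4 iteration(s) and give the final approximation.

Equation: x² - 5 = 0
Fixed-point form: x = (x² + 5)/(2x)
x₀ = 1.92

x_1 = g(1.920000) = 2.262083
x_2 = g(2.262083) = 2.236218
x_3 = g(2.236218) = 2.236068
x_4 = g(2.236068) = 2.236068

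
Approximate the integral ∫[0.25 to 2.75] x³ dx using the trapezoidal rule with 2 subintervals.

f(x) = x³
a = 0.25, b = 2.75, n = 2
h = (b - a)/n = 1.250000

Trapezoidal rule: (h/2)[f(x₀) + 2f(x₁) + 2f(x₂) + ... + f(xₙ)]

x_0 = 0.2500, f(x_0) = 0.015625, coefficient = 1
x_1 = 1.5000, f(x_1) = 3.375000, coefficient = 2
x_2 = 2.7500, f(x_2) = 20.796875, coefficient = 1

I ≈ (1.250000/2) × 27.562500 = 17.226562
Exact value: 14.296875
Error: 2.929688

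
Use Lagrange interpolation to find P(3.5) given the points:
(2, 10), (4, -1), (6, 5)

Lagrange interpolation formula:
P(x) = Σ yᵢ × Lᵢ(x)
where Lᵢ(x) = Π_{j≠i} (x - xⱼ)/(xᵢ - xⱼ)

L_0(3.5) = (3.5 - 4)/(2 - 4) × (3.5 - 6)/(2 - 6) = 0.156250
L_1(3.5) = (3.5 - 2)/(4 - 2) × (3.5 - 6)/(4 - 6) = 0.937500
L_2(3.5) = (3.5 - 2)/(6 - 2) × (3.5 - 4)/(6 - 4) = -0.093750

P(3.5) = 10×L_0(3.5) + (-1)×L_1(3.5) + 5×L_2(3.5)
P(3.5) = 0.156250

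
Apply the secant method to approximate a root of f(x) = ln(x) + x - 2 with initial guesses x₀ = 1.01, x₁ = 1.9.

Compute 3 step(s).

f(x) = ln(x) + x - 2
x₀ = 1.01, x₁ = 1.9

Secant formula: x_{n+1} = x_n - f(x_n)(x_n - x_{n-1})/(f(x_n) - f(x_{n-1}))

Iteration 1:
  f(1.010000) = -0.980050
  f(1.900000) = 0.541854
  x_2 = 1.900000 - 0.541854×(1.900000 - 1.010000)/(0.541854 - (-0.980050))
       = 1.583127
Iteration 2:
  f(1.900000) = 0.541854
  f(1.583127) = 0.042529
  x_3 = 1.583127 - 0.042529×(1.583127 - 1.900000)/(0.042529 - 0.541854)
       = 1.556138
Iteration 3:
  f(1.583127) = 0.042529
  f(1.556138) = -0.001655
  x_4 = 1.556138 - (-0.001655)×(1.556138 - 1.583127)/(-0.001655 - 0.042529)
       = 1.557149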